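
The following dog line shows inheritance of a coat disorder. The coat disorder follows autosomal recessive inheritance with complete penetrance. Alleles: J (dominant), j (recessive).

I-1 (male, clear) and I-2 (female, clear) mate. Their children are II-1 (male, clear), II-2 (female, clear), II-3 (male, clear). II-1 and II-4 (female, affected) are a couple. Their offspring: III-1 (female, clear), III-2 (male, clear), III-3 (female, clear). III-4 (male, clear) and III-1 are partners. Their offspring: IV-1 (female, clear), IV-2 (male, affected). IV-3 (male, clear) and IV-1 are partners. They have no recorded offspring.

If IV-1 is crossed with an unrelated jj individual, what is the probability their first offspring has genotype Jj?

III-4 is clear so carries J and passed j to IV-2 (jj), so III-4 is Jj.
III-1 is clear so carries J and received j from II-4 (jj), so III-1 is Jj.
IV-1 is a clear offspring of III-4 (Jj) × III-1 (Jj), whose cross gives 1/4 JJ : 1/2 Jj : 1/4 jj; conditioning on being clear, IV-1 is JJ with probability 1/3, Jj with probability 2/3.
Summing over parental genotype combinations, P(offspring has genotype Jj) = 1/3·1 + 2/3·1/2 = 2/3.

2/3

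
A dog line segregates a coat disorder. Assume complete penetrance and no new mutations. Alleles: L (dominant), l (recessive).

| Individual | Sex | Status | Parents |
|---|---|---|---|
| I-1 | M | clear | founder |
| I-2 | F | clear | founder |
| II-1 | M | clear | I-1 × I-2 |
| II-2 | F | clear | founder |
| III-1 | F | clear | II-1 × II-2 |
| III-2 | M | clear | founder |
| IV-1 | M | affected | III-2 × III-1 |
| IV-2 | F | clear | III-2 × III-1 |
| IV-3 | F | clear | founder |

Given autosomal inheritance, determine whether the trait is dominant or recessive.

recessive

III-2 and III-1 are both clear yet have an affected child IV-1. Under dominance, an affected child requires at least one affected parent, so the trait cannot be dominant.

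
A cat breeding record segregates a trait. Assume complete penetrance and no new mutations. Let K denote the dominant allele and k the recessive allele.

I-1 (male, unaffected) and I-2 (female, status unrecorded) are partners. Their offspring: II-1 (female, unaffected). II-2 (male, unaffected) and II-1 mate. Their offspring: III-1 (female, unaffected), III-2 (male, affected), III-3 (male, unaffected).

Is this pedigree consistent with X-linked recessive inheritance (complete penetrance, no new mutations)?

A consistent assignment under X-linked recessive exists: I-1 X^K Y, I-2 X^K X^k, II-1 X^K X^k, II-2 X^K Y, III-1 X^K X^K, III-2 X^k Y, III-3 X^K Y.
In this assignment every recorded phenotype matches its genotype and every non-founder's genotype is obtainable from its parents' genotypes, so the pedigree is consistent.

Yes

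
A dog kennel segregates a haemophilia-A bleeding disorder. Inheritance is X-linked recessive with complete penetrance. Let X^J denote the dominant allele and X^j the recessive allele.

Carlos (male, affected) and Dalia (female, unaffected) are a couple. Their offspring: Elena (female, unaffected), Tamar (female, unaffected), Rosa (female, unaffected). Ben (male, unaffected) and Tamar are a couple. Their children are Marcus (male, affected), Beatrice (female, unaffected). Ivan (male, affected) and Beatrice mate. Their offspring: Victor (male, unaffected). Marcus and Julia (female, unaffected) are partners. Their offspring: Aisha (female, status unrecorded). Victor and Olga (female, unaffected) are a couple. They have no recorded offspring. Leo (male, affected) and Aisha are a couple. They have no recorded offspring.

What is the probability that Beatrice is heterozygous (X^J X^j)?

Ben is unaffected, so Ben is X^J Y.
Tamar is unaffected so carries J and received j from Carlos (X^j Y), so Tamar is X^J X^j.
Their cross gives offspring ratios 1/2 X^J X^J : 1/2 X^J X^j. Conditioning on Beatrice being unaffected, P(X^J X^j) = 1/2 / 1 = 1/2 before taking Beatrice's own offspring into account.
Ivan is affected, so Ivan is X^j Y.
Now use Beatrice's offspring. Probability of each recorded status — unaffected son Victor: 1/2 if Beatrice is X^J X^j, 1 if X^J X^J.
Bayes: P(X^J X^j) = 1/2·1/2 / (1/2·1/2 + 1/2·1) = 1/3.

1/3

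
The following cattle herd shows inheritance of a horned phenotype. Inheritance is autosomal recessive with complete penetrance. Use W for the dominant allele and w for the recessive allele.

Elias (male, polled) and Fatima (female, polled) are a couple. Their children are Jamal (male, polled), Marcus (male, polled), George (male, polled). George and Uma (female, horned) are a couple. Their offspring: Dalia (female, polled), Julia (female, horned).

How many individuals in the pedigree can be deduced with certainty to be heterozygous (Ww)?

Obligate heterozygotes: George is polled so carries W and passed w to Julia (ww), so George is Ww; Dalia is polled so carries W and received w from Uma (ww), so Dalia is Ww.
Every other individual is either homozygous by phenotype or has at least one consistent homozygous assignment, so the count is 2.

2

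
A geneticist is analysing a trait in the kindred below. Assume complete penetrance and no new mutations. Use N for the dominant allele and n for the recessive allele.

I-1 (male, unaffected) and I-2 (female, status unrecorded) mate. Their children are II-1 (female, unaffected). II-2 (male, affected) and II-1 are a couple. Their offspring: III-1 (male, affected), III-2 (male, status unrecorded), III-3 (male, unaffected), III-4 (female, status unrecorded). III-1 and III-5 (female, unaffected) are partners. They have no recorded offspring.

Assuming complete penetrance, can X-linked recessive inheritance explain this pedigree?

Yes

A consistent assignment under X-linked recessive exists: I-1 X^N Y, I-2 X^N X^n, II-1 X^N X^n, II-2 X^n Y, III-1 X^n Y, III-2 X^N Y, III-3 X^N Y, III-4 X^N X^n, III-5 X^N X^N.
In this assignment every recorded phenotype matches its genotype and every non-founder's genotype is obtainable from its parents' genotypes, so the pedigree is consistent.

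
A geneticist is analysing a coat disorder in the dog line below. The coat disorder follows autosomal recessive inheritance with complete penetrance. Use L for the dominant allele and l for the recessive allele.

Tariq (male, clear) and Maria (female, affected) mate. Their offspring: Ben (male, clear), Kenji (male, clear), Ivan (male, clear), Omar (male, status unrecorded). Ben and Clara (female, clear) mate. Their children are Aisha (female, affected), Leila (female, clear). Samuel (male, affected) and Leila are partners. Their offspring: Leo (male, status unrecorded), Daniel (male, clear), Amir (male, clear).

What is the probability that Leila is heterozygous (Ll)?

1/3

Ben is clear so carries L and received l from Maria (ll), so Ben is Ll.
Clara is clear so carries L and passed l to Aisha (ll), so Clara is Ll.
Their cross gives offspring ratios 1/4 LL : 1/2 Ll : 1/4 ll. Conditioning on Leila being clear, P(Ll) = 1/2 / 3/4 = 2/3 before taking Leila's own offspring into account.
Samuel is affected, so Samuel is ll.
Now use Leila's offspring. Probability of each recorded status — clear son Daniel: 1/2 if Leila is Ll, 1 if LL; clear son Amir: 1/2 if Leila is Ll, 1 if LL. (Leo: equally likely either way, so uninformative.)
Bayes: P(Ll) = 2/3·1/4 / (2/3·1/4 + 1/3·1) = 1/3.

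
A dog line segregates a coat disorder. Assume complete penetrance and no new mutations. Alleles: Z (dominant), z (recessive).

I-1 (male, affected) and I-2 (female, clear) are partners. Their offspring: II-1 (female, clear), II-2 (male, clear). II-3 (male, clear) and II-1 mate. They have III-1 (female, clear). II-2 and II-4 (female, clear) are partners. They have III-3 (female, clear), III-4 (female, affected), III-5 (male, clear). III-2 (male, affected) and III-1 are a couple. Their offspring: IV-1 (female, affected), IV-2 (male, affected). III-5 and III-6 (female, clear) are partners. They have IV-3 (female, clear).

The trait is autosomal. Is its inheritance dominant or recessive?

II-2 and II-4 are both clear yet have an affected child III-4. Under dominance, an affected child requires at least one affected parent, so the trait cannot be dominant.

recessive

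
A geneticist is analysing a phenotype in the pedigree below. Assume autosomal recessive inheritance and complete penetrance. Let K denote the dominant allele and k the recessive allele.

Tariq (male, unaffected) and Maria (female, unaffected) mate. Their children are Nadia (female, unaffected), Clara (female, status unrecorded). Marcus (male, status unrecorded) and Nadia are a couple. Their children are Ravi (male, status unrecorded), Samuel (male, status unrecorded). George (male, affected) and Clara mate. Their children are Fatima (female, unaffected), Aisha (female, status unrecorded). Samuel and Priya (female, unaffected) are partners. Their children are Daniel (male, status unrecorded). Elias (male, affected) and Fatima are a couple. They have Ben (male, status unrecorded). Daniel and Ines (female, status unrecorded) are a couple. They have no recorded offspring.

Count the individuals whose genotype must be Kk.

Obligate heterozygotes: Fatima is unaffected so carries K and received k from George (kk), so Fatima is Kk.
Every other individual is either homozygous by phenotype or has at least one consistent homozygous assignment, so the count is 1.

1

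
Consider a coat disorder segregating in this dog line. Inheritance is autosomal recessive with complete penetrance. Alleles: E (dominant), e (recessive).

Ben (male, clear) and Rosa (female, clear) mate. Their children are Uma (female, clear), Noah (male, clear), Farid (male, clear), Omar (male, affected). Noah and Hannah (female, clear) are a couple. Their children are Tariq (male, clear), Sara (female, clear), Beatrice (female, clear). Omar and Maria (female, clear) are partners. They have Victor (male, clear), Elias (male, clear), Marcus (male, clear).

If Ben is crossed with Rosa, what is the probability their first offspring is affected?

1/4

Ben is clear so carries E and passed e to Omar (ee), so Ben is Ee.
Rosa is clear so carries E and passed e to Omar (ee), so Rosa is Ee.
The cross gives 1/4 EE : 1/2 Ee : 1/4 ee, so P(offspring is affected) = 1/4.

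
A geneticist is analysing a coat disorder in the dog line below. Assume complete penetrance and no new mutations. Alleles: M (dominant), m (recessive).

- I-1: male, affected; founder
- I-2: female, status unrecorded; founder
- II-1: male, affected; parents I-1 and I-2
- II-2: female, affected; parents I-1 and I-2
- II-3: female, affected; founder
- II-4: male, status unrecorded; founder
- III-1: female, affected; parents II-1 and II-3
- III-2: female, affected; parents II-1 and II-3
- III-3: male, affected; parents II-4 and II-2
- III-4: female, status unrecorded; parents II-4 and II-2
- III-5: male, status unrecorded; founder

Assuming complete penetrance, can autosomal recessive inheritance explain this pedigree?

Yes

A consistent assignment under autosomal recessive exists: I-1 mm, I-2 Mm, II-1 mm, II-2 mm, II-3 mm, II-4 Mm, III-1 mm, III-2 mm, III-3 mm, III-4 Mm, III-5 MM.
In this assignment every recorded phenotype matches its genotype and every non-founder's genotype is obtainable from its parents' genotypes, so the pedigree is consistent.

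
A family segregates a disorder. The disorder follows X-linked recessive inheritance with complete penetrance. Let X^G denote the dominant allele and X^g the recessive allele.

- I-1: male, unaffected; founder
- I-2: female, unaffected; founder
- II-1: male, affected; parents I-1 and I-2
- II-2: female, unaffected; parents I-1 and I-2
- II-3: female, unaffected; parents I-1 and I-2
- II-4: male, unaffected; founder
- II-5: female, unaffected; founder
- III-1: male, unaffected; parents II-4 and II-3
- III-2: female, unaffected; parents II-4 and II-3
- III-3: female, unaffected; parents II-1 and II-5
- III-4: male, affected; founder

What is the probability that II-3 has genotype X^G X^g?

I-1 is unaffected, so I-1 is X^G Y.
I-2 is unaffected so carries G and passed g to II-1 (X^g Y), so I-2 is X^G X^g.
Their cross gives offspring ratios 1/2 X^G X^G : 1/2 X^G X^g. Conditioning on II-3 being unaffected, P(X^G X^g) = 1/2 / 1 = 1/2 before taking II-3's own offspring into account.
II-4 is unaffected, so II-4 is X^G Y.
Now use II-3's offspring. Probability of each recorded status — unaffected son III-1: 1/2 if II-3 is X^G X^g, 1 if X^G X^G. (III-2: equally likely either way, so uninformative.)
Bayes: P(X^G X^g) = 1/2·1/2 / (1/2·1/2 + 1/2·1) = 1/3.

1/3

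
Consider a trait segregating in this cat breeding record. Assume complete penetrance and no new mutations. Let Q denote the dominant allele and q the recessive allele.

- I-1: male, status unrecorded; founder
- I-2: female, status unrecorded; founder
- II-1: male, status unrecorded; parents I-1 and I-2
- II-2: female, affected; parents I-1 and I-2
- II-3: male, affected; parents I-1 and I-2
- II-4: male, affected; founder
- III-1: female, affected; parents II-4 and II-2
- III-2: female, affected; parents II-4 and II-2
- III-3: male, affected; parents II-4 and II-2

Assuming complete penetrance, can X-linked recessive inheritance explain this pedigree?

A consistent assignment under X-linked recessive exists: I-1 X^q Y, I-2 X^Q X^q, II-1 X^Q Y, II-2 X^q X^q, II-3 X^q Y, II-4 X^q Y, III-1 X^q X^q, III-2 X^q X^q, III-3 X^q Y.
In this assignment every recorded phenotype matches its genotype and every non-founder's genotype is obtainable from its parents' genotypes, so the pedigree is consistent.

Yes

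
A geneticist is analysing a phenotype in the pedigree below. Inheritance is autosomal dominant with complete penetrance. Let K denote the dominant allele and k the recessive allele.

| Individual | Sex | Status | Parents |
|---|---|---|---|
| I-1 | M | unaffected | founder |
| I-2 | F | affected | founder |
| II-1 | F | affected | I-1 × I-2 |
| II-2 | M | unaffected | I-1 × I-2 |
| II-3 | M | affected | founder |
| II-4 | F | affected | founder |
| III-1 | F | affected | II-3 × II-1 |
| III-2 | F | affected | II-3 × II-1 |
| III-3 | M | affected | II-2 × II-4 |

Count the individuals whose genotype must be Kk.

3

Obligate heterozygotes: I-2 is affected so carries K and passed k to II-2 (kk), so I-2 is Kk; II-1 is affected so carries K and received k from I-1 (kk), so II-1 is Kk; III-3 is affected so carries K and received k from II-2 (kk), so III-3 is Kk.
Every other individual is either homozygous by phenotype or has at least one consistent homozygous assignment, so the count is 3.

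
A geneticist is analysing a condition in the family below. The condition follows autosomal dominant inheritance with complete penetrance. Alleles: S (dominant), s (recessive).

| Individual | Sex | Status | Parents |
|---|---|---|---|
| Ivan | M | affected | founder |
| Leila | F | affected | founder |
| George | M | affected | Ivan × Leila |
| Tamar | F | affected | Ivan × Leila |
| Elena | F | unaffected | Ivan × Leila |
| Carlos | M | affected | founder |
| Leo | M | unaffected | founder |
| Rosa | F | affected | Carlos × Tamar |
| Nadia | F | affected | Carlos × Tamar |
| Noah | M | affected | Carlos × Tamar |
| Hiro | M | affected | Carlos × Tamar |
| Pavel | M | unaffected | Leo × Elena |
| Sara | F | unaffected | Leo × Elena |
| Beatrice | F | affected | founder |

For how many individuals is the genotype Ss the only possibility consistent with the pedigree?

Obligate heterozygotes: Ivan is affected so carries S and passed s to Elena (ss), so Ivan is Ss; Leila is affected so carries S and passed s to Elena (ss), so Leila is Ss.
Every other individual is either homozygous by phenotype or has at least one consistent homozygous assignment, so the count is 2.

2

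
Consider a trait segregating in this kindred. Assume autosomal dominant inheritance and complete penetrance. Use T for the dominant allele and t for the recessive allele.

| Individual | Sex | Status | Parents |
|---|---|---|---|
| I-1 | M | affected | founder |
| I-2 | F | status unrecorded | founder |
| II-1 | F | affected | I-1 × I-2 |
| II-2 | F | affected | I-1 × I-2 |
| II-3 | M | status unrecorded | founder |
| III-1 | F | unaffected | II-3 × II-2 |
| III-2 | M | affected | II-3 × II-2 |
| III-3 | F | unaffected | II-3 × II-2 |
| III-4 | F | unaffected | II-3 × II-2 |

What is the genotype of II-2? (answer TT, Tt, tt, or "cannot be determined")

From phenotype alone, II-2 is TT or Tt.
II-2 is affected so carries T and passed t to III-1 (tt), so II-2 is Tt.

Tt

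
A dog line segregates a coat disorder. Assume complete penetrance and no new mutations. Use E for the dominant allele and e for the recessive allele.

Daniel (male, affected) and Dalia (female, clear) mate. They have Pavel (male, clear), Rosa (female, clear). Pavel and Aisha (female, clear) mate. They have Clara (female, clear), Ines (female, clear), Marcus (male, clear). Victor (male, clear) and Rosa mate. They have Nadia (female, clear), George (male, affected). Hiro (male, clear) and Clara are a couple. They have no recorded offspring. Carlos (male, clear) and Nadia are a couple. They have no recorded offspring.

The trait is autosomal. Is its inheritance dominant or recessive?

recessive

Victor and Rosa are both clear yet have an affected child George. Under dominance, an affected child requires at least one affected parent, so the trait cannot be dominant.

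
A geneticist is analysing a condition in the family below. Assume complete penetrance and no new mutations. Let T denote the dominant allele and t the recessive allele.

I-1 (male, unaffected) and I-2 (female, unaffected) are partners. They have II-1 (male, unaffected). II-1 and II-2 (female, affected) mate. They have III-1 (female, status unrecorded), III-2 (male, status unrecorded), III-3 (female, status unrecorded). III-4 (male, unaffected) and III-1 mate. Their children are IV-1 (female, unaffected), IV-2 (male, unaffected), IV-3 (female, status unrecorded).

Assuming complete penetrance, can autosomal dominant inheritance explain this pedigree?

Yes

A consistent assignment under autosomal dominant exists: I-1 tt, I-2 tt, II-1 tt, II-2 TT, III-1 Tt, III-2 Tt, III-3 Tt, III-4 tt, IV-1 tt, IV-2 tt, IV-3 Tt.
In this assignment every recorded phenotype matches its genotype and every non-founder's genotype is obtainable from its parents' genotypes, so the pedigree is consistent.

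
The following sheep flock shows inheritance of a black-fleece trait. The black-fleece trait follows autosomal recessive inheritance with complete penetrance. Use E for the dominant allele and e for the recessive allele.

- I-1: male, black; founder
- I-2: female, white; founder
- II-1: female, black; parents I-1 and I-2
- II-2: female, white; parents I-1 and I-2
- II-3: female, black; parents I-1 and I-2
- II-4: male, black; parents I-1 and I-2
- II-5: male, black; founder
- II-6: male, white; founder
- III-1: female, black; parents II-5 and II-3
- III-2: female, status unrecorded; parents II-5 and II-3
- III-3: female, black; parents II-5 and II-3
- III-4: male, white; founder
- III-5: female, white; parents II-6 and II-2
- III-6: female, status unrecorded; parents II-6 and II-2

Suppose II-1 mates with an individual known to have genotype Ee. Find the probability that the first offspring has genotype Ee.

II-1 is black, so II-1 is ee.
The cross gives 1/2 Ee : 1/2 ee, so P(offspring has genotype Ee) = 1/2.

1/2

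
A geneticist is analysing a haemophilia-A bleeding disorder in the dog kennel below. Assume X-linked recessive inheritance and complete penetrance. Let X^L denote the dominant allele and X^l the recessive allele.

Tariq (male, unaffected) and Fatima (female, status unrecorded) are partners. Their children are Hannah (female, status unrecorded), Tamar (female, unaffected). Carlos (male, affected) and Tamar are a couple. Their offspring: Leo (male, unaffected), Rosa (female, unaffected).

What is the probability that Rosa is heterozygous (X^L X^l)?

1

Rosa is unaffected so carries L and received l from Carlos (X^l Y), so Rosa is X^L X^l, giving P(X^L X^l) = 1.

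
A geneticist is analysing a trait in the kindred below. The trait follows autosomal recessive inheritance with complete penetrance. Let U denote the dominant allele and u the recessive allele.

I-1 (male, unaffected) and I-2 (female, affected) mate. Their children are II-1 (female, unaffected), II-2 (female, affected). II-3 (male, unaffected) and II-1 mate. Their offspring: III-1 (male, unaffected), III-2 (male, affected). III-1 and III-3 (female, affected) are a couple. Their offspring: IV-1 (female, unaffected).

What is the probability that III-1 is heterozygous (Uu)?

1/2

II-3 is unaffected so carries U and passed u to III-2 (uu), so II-3 is Uu.
II-1 is unaffected so carries U and received u from I-2 (uu), so II-1 is Uu.
Their cross gives offspring ratios 1/4 UU : 1/2 Uu : 1/4 uu. Conditioning on III-1 being unaffected, P(Uu) = 1/2 / 3/4 = 2/3 before taking III-1's own offspring into account.
III-3 is affected, so III-3 is uu.
Now use III-1's offspring. Probability of each recorded status — unaffected daughter IV-1: 1/2 if III-1 is Uu, 1 if UU.
Bayes: P(Uu) = 2/3·1/2 / (2/3·1/2 + 1/3·1) = 1/2.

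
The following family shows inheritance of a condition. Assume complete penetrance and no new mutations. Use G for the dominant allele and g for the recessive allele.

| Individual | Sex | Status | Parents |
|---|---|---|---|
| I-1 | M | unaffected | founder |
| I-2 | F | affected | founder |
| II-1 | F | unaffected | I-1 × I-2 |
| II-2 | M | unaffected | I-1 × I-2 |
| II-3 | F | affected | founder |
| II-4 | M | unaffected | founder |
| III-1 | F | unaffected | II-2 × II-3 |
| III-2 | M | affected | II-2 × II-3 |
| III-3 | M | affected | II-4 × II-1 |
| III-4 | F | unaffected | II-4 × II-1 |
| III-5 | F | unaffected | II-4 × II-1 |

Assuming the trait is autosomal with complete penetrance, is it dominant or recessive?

recessive

II-4 and II-1 are both unaffected yet have an affected child III-3. Under dominance, an affected child requires at least one affected parent, so the trait cannot be dominant.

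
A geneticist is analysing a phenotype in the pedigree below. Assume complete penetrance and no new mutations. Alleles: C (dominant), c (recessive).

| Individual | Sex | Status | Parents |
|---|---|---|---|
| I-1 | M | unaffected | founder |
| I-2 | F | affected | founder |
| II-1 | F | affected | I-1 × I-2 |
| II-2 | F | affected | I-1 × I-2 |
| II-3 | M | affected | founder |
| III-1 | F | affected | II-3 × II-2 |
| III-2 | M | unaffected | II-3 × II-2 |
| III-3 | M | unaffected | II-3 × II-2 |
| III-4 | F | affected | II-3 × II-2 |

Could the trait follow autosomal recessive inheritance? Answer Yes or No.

Under autosomal recessive, III-2 (unaffected, male) cannot arise from II-3 (affected) × II-2 (affected).

No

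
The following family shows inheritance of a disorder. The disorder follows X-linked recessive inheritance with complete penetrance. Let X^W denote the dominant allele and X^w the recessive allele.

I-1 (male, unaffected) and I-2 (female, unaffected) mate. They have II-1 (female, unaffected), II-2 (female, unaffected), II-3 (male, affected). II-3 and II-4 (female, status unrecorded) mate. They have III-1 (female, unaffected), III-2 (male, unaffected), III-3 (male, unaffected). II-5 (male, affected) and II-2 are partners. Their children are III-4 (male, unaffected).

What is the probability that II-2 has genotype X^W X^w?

1/3

I-1 is unaffected, so I-1 is X^W Y.
I-2 is unaffected so carries W and passed w to II-3 (X^w Y), so I-2 is X^W X^w.
Their cross gives offspring ratios 1/2 X^W X^W : 1/2 X^W X^w. Conditioning on II-2 being unaffected, P(X^W X^w) = 1/2 / 1 = 1/2 before taking II-2's own offspring into account.
II-5 is affected, so II-5 is X^w Y.
Now use II-2's offspring. Probability of each recorded status — unaffected son III-4: 1/2 if II-2 is X^W X^w, 1 if X^W X^W.
Bayes: P(X^W X^w) = 1/2·1/2 / (1/2·1/2 + 1/2·1) = 1/3.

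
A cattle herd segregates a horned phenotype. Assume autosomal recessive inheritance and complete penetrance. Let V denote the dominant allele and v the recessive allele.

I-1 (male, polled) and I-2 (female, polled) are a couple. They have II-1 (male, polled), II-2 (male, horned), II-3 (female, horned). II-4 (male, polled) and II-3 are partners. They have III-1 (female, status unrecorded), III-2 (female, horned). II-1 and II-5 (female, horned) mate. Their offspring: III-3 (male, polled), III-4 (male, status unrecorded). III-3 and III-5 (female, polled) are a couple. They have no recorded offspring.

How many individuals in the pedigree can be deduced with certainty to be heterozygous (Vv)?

4

Obligate heterozygotes: I-1 is polled so carries V and passed v to II-2 (vv), so I-1 is Vv; I-2 is polled so carries V and passed v to II-2 (vv), so I-2 is Vv; II-4 is polled so carries V and passed v to III-2 (vv), so II-4 is Vv; III-3 is polled so carries V and received v from II-5 (vv), so III-3 is Vv.
Every other individual is either homozygous by phenotype or has at least one consistent homozygous assignment, so the count is 4.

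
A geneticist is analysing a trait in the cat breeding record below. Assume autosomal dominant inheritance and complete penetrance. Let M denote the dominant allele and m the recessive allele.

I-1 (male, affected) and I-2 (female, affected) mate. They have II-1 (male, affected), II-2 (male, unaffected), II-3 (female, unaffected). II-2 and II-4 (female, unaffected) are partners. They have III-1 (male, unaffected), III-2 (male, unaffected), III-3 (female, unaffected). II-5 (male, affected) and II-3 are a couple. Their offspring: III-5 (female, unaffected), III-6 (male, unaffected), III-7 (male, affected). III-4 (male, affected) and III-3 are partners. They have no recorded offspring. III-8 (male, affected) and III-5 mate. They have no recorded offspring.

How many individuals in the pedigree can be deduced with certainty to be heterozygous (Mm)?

4

Obligate heterozygotes: I-1 is affected so carries M and passed m to II-2 (mm), so I-1 is Mm; I-2 is affected so carries M and passed m to II-2 (mm), so I-2 is Mm; II-5 is affected so carries M and passed m to III-5 (mm), so II-5 is Mm; III-7 is affected so carries M and received m from II-3 (mm), so III-7 is Mm.
Every other individual is either homozygous by phenotype or has at least one consistent homozygous assignment, so the count is 4.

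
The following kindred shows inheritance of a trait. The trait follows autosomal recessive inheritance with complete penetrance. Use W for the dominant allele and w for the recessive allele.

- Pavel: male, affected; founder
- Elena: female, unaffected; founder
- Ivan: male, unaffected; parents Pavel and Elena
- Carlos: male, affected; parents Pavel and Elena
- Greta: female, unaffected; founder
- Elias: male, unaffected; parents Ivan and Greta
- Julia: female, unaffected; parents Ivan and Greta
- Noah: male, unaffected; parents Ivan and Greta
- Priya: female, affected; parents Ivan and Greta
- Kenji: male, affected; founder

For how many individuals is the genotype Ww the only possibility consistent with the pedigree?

Obligate heterozygotes: Elena is unaffected so carries W and passed w to Carlos (ww), so Elena is Ww; Ivan is unaffected so carries W and received w from Pavel (ww), so Ivan is Ww; Greta is unaffected so carries W and passed w to Priya (ww), so Greta is Ww.
Every other individual is either homozygous by phenotype or has at least one consistent homozygous assignment, so the count is 3.

3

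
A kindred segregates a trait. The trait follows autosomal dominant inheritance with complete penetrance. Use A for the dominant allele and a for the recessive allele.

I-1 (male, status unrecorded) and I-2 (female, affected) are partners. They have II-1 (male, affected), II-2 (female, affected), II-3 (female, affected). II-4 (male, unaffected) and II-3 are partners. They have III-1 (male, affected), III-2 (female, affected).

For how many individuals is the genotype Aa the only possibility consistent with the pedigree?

Obligate heterozygotes: III-1 is affected so carries A and received a from II-4 (aa), so III-1 is Aa; III-2 is affected so carries A and received a from II-4 (aa), so III-2 is Aa.
Every other individual is either homozygous by phenotype or has at least one consistent homozygous assignment, so the count is 2.

2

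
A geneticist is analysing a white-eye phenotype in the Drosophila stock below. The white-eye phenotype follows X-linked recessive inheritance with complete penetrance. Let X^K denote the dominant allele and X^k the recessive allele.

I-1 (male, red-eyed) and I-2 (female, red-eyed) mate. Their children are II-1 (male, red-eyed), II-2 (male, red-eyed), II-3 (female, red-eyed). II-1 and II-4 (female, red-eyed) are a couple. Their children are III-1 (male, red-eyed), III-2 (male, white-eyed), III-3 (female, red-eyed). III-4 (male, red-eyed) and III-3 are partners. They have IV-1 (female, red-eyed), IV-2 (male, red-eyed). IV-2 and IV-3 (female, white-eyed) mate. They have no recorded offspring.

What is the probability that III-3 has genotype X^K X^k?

1/3

II-1 is red-eyed, so II-1 is X^K Y.
II-4 is red-eyed so carries K and passed k to III-2 (X^k Y), so II-4 is X^K X^k.
Their cross gives offspring ratios 1/2 X^K X^K : 1/2 X^K X^k. Conditioning on III-3 being red-eyed, P(X^K X^k) = 1/2 / 1 = 1/2 before taking III-3's own offspring into account.
III-4 is red-eyed, so III-4 is X^K Y.
Now use III-3's offspring. Probability of each recorded status — red-eyed son IV-2: 1/2 if III-3 is X^K X^k, 1 if X^K X^K. (IV-1: equally likely either way, so uninformative.)
Bayes: P(X^K X^k) = 1/2·1/2 / (1/2·1/2 + 1/2·1) = 1/3.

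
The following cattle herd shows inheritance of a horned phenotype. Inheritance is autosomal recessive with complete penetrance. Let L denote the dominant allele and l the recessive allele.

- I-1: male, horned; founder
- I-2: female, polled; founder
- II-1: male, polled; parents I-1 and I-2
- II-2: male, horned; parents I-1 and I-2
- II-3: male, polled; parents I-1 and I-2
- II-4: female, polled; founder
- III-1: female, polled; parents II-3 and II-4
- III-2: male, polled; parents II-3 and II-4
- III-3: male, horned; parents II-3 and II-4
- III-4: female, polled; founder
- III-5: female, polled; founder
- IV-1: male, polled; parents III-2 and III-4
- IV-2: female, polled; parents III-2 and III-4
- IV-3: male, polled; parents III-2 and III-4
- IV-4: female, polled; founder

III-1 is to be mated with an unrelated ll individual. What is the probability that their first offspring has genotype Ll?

2/3

II-3 is polled so carries L and received l from I-1 (ll), so II-3 is Ll.
II-4 is polled so carries L and passed l to III-3 (ll), so II-4 is Ll.
III-1 is a polled offspring of II-3 (Ll) × II-4 (Ll), whose cross gives 1/4 LL : 1/2 Ll : 1/4 ll; conditioning on being polled, III-1 is LL with probability 1/3, Ll with probability 2/3.
Summing over parental genotype combinations, P(offspring has genotype Ll) = 1/3·1 + 2/3·1/2 = 2/3.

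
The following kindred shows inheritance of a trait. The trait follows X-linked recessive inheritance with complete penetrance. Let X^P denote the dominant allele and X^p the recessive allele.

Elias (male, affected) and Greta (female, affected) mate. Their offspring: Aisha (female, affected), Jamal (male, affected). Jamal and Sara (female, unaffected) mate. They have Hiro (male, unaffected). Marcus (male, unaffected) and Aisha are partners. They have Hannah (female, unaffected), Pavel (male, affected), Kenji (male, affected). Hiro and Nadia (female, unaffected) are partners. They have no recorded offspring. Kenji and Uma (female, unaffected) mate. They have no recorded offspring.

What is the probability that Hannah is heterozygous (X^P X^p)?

Hannah is unaffected so carries P and received p from Aisha (X^p X^p), so Hannah is X^P X^p, giving P(X^P X^p) = 1.

1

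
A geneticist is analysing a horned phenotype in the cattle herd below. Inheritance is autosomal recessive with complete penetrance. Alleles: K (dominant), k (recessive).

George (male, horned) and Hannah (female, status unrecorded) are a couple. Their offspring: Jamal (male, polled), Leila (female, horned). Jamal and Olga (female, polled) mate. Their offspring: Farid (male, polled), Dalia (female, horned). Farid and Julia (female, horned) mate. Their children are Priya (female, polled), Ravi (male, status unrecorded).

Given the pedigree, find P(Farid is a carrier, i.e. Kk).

Jamal is polled so carries K and received k from George (kk), so Jamal is Kk.
Olga is polled so carries K and passed k to Dalia (kk), so Olga is Kk.
Their cross gives offspring ratios 1/4 KK : 1/2 Kk : 1/4 kk. Conditioning on Farid being polled, P(Kk) = 1/2 / 3/4 = 2/3 before taking Farid's own offspring into account.
Julia is horned, so Julia is kk.
Now use Farid's offspring. Probability of each recorded status — polled daughter Priya: 1/2 if Farid is Kk, 1 if KK. (Ravi: equally likely either way, so uninformative.)
Bayes: P(Kk) = 2/3·1/2 / (2/3·1/2 + 1/3·1) = 1/2.

1/2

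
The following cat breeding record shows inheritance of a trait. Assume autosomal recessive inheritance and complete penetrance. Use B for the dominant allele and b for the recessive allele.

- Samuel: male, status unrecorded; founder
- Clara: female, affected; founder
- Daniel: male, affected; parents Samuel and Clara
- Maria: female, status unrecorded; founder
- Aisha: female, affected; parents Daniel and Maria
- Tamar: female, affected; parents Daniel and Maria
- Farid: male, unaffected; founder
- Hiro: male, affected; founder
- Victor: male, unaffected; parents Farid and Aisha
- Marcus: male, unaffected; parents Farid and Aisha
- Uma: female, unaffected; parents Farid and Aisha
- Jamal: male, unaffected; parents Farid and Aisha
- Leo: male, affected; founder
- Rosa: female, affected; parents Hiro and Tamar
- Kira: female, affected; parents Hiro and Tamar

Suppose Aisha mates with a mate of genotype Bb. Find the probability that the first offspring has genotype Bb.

1/2

Aisha is affected, so Aisha is bb.
The cross gives 1/2 Bb : 1/2 bb, so P(offspring has genotype Bb) = 1/2.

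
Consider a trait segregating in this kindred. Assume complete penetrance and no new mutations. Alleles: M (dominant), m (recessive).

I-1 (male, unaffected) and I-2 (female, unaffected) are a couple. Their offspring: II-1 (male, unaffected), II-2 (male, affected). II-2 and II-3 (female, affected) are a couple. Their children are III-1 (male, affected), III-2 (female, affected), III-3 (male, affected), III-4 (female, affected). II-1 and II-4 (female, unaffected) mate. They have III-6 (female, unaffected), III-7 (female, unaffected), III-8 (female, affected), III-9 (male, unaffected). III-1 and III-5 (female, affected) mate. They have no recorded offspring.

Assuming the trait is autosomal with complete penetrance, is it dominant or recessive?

recessive

I-1 and I-2 are both unaffected yet have an affected child II-2. Under dominance, an affected child requires at least one affected parent, so the trait cannot be dominant.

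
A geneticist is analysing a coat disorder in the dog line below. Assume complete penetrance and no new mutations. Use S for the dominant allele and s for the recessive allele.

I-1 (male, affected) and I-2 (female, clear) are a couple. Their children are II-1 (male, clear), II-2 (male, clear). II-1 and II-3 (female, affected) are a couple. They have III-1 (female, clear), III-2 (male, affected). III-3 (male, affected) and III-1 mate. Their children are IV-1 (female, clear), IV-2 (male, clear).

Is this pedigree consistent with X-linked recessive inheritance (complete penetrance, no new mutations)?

Yes

A consistent assignment under X-linked recessive exists: I-1 X^s Y, I-2 X^S X^S, II-1 X^S Y, II-2 X^S Y, II-3 X^s X^s, III-1 X^S X^s, III-2 X^s Y, III-3 X^s Y, IV-1 X^S X^s, IV-2 X^S Y.
In this assignment every recorded phenotype matches its genotype and every non-founder's genotype is obtainable from its parents' genotypes, so the pedigree is consistent.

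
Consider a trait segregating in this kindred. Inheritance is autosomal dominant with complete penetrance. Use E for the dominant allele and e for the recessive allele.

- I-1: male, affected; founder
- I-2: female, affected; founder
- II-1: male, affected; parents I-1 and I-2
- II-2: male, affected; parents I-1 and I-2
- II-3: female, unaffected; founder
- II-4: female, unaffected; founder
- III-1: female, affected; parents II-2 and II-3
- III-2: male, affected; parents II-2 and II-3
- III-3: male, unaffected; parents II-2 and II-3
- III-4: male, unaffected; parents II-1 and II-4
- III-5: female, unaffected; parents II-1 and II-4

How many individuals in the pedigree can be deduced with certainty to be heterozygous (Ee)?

4

Obligate heterozygotes: II-1 is affected so carries E and passed e to III-4 (ee), so II-1 is Ee; II-2 is affected so carries E and passed e to III-3 (ee), so II-2 is Ee; III-1 is affected so carries E and received e from II-3 (ee), so III-1 is Ee; III-2 is affected so carries E and received e from II-3 (ee), so III-2 is Ee.
Every other individual is either homozygous by phenotype or has at least one consistent homozygous assignment, so the count is 4.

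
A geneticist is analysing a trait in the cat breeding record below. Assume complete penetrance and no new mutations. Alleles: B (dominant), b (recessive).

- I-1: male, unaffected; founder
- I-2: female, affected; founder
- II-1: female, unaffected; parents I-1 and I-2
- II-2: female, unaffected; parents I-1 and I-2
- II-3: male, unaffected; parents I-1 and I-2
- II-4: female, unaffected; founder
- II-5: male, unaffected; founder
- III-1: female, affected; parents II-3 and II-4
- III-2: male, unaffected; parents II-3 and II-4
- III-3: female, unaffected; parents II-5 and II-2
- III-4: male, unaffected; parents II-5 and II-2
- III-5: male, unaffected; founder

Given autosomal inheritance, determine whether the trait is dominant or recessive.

II-3 and II-4 are both unaffected yet have an affected child III-1. Under dominance, an affected child requires at least one affected parent, so the trait cannot be dominant.

recessive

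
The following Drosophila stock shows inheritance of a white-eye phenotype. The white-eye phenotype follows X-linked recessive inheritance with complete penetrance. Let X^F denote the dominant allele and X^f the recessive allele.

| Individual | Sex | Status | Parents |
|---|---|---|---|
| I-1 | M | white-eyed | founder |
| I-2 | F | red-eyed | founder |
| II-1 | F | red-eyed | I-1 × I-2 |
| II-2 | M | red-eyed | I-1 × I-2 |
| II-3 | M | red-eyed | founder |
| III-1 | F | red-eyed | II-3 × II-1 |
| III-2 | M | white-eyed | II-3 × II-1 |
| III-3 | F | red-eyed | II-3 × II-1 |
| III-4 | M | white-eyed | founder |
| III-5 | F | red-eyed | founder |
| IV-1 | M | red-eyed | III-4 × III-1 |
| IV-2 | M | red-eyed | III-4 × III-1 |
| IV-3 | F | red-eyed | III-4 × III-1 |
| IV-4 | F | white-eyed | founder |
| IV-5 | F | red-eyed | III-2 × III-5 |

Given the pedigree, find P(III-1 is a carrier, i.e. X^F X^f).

II-3 is red-eyed, so II-3 is X^F Y.
II-1 is red-eyed so carries F and received f from I-1 (X^f Y), so II-1 is X^F X^f.
Their cross gives offspring ratios 1/2 X^F X^F : 1/2 X^F X^f. Conditioning on III-1 being red-eyed, P(X^F X^f) = 1/2 / 1 = 1/2 before taking III-1's own offspring into account.
III-4 is white-eyed, so III-4 is X^f Y.
Now use III-1's offspring. Probability of each recorded status — red-eyed son IV-1: 1/2 if III-1 is X^F X^f, 1 if X^F X^F; red-eyed son IV-2: 1/2 if III-1 is X^F X^f, 1 if X^F X^F; red-eyed daughter IV-3: 1/2 if III-1 is X^F X^f, 1 if X^F X^F.
Bayes: P(X^F X^f) = 1/2·1/8 / (1/2·1/8 + 1/2·1) = 1/9.

1/9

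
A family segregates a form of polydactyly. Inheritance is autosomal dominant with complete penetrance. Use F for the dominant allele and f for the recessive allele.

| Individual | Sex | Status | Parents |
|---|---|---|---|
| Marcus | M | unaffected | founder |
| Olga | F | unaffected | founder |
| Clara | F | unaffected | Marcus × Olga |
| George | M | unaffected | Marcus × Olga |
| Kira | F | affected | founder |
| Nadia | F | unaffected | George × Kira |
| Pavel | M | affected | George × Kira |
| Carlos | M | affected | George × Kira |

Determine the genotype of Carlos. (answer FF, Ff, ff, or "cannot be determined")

From phenotype alone, Carlos is FF or Ff.
Carlos is affected so carries F and received f from George (ff), so Carlos is Ff.

Ff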